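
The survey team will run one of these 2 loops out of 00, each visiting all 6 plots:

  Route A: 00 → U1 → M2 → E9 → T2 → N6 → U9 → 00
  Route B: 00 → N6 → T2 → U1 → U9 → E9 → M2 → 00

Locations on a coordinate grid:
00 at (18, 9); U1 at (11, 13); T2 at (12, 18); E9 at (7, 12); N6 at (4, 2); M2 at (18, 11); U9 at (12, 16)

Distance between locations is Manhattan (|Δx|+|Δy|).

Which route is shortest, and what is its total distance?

Route A: 11 + 9 + 12 + 11 + 24 + 22 + 13 = 102
Route B: 21 + 24 + 6 + 4 + 9 + 12 + 2 = 78

78 — Route B is the shortest.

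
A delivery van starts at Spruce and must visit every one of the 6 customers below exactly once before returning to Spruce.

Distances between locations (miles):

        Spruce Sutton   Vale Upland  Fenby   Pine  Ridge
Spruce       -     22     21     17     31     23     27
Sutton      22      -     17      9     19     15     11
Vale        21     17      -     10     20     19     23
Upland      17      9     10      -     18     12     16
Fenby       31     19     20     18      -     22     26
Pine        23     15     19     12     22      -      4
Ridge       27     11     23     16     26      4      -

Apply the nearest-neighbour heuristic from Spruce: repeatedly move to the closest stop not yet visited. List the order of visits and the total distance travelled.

From Spruce: distances to unvisited — Upland=17, Vale=21, Sutton=22, Pine=23, Ridge=27, Fenby=31. Nearest is Upland (17).
From Upland: distances to unvisited — Sutton=9, Vale=10, Pine=12, Ridge=16, Fenby=18. Nearest is Sutton (9).
From Sutton: distances to unvisited — Ridge=11, Pine=15, Vale=17, Fenby=19. Nearest is Ridge (11).
From Ridge: distances to unvisited — Pine=4, Vale=23, Fenby=26. Nearest is Pine (4).
From Pine: distances to unvisited — Vale=19, Fenby=22. Nearest is Vale (19).
From Vale: distances to unvisited — Fenby=20. Nearest is Fenby (20).
Return Fenby→Spruce: 31.
Total = 17 + 9 + 11 + 4 + 19 + 20 + 31 = 111.

111 miles along Spruce → Upland → Sutton → Ridge → Pine → Vale → Fenby → Spruce.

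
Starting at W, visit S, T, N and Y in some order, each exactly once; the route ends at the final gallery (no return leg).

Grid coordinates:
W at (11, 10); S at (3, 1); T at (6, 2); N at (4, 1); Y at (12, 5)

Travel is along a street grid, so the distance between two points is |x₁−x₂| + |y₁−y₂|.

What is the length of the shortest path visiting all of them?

Shortest open route: 19.

There are 4! = 24 possible orderings.
W → S → T → N → Y: 17+4+3+12 = 36
W → S → T → Y → N: 17+4+9+12 = 42
W → S → N → T → Y: 17+1+3+9 = 30
W → S → N → Y → T: 17+1+12+9 = 39
W → S → Y → T → N: 17+13+9+3 = 42
W → S → Y → N → T: 17+13+12+3 = 45
W → T → S → N → Y: 13+4+1+12 = 30
W → T → S → Y → N: 13+4+13+12 = 42
W → T → N → S → Y: 13+3+1+13 = 30
W → T → N → Y → S: 13+3+12+13 = 41
W → T → Y → S → N: 13+9+13+1 = 36
W → T → Y → N → S: 13+9+12+1 = 35
W → N → S → T → Y: 16+1+4+9 = 30
W → N → S → Y → T: 16+1+13+9 = 39
… (10 more)
W → Y → T → N → S: 6+9+3+1 = 19  ← best
The minimum is 19.
One shortest path: W → Y → T → N → S.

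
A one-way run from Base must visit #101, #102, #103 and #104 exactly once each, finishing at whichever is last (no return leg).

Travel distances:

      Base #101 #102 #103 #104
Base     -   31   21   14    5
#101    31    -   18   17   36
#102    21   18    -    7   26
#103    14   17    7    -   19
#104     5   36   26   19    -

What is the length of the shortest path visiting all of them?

Minimum one-way distance = 49.

There are 4! = 24 possible orderings.
Base → #101 → #102 → #103 → #104: 31+18+7+19 = 75
Base → #101 → #102 → #104 → #103: 31+18+26+19 = 94
Base → #101 → #103 → #102 → #104: 31+17+7+26 = 81
Base → #101 → #103 → #104 → #102: 31+17+19+26 = 93
Base → #101 → #104 → #102 → #103: 31+36+26+7 = 100
Base → #101 → #104 → #103 → #102: 31+36+19+7 = 93
Base → #102 → #101 → #103 → #104: 21+18+17+19 = 75
Base → #102 → #101 → #104 → #103: 21+18+36+19 = 94
Base → #102 → #103 → #101 → #104: 21+7+17+36 = 81
Base → #102 → #103 → #104 → #101: 21+7+19+36 = 83
Base → #102 → #104 → #101 → #103: 21+26+36+17 = 100
Base → #102 → #104 → #103 → #101: 21+26+19+17 = 83
Base → #103 → #101 → #102 → #104: 14+17+18+26 = 75
Base → #103 → #101 → #104 → #102: 14+17+36+26 = 93
… (10 more)
Base → #104 → #103 → #102 → #101: 5+19+7+18 = 49  ← best
The minimum is 49.
One shortest path: Base → #104 → #103 → #102 → #101.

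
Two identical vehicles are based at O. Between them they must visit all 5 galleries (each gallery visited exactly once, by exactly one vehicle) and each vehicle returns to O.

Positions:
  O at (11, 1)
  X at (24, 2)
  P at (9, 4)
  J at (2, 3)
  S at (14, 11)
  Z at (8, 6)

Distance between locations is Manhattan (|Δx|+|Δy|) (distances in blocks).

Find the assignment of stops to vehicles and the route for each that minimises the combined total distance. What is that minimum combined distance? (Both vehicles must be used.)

Check every non-empty split of the stops between the two vehicles; for each half take its own optimal tour:
  {X} + {P, J, S, Z}: 28 + 46 = 74
  {P} + {X, J, S, Z}: 10 + 64 = 74
  {X, P} + {J, S, Z}: 36 + 44 = 80
  {J} + {X, P, S, Z}: 22 + 52 = 74
  {X, J} + {P, S, Z}: 48 + 32 = 80
  {P, J} + {X, S, Z}: 24 + 52 = 76
  … (15 splits in total)
Best: vehicle 1 O → X → O = 28; vehicle 2 O → P → J → Z → S → O = 46; combined 74.

Minimum combined distance: 74 blocks.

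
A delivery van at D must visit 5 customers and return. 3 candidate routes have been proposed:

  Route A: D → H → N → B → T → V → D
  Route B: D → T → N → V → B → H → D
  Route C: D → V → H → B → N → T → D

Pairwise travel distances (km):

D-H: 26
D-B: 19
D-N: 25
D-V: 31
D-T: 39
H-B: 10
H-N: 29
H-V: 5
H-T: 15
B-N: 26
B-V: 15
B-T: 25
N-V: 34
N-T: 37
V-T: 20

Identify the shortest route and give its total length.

Shortest is Route C, total 148 km.

Route A: 26 + 29 + 26 + 25 + 20 + 31 = 157
Route B: 39 + 37 + 34 + 15 + 10 + 26 = 161
Route C: 31 + 5 + 10 + 26 + 37 + 39 = 148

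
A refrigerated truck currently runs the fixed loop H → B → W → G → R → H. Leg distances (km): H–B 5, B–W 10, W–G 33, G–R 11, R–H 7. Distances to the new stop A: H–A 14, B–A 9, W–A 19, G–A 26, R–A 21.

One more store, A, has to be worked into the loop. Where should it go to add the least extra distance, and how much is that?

Insertion cost between consecutive stops i–j is d(i,A) + d(A,j) − d(i,j):
  between H and B: 14 + 9 − 5 = 18
  between B and W: 9 + 19 − 10 = 18
  between W and G: 19 + 26 − 33 = 12
  between G and R: 26 + 21 − 11 = 36
  between R and H: 21 + 14 − 7 = 28
Cheapest insertion is between W and G, adding 12.
New total = 66 + 12 = 78.

Minimum extra distance: 12 km, inserting A between W and G.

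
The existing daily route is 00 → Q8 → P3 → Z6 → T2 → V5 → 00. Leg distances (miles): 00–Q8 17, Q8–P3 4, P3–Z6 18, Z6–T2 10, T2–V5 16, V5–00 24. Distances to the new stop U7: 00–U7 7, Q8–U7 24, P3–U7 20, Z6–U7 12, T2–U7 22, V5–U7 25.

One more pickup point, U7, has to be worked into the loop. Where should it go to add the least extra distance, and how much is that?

Adding 8 miles by placing U7 on the V5–00 leg.

Insertion cost between consecutive stops i–j is d(i,U7) + d(U7,j) − d(i,j):
  between 00 and Q8: 7 + 24 − 17 = 14
  between Q8 and P3: 24 + 20 − 4 = 40
  between P3 and Z6: 20 + 12 − 18 = 14
  between Z6 and T2: 12 + 22 − 10 = 24
  between T2 and V5: 22 + 25 − 16 = 31
  between V5 and 00: 25 + 7 − 24 = 8
Cheapest insertion is between V5 and 00, adding 8.
New total = 89 + 8 = 97.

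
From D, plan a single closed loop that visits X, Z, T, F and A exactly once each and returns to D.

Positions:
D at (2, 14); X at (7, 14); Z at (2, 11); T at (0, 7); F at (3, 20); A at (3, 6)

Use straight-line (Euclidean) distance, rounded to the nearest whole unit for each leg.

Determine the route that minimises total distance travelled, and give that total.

32 — the shortest possible round trip.

D - X - Z - T - F - A - D: 5+6+4+13+14+8 = 50
D - X - Z - T - A - F - D: 5+6+4+3+14+6 = 38
D - X - Z - F - T - A - D: 5+6+9+13+3+8 = 44
D - X - Z - F - A - T - D: 5+6+9+14+3+7 = 44
D - X - Z - A - T - F - D: 5+6+5+3+13+6 = 38
D - X - Z - A - F - T - D: 5+6+5+14+13+7 = 50
D - X - T - Z - F - A - D: 5+10+4+9+14+8 = 50
D - X - T - Z - A - F - D: 5+10+4+5+14+6 = 44
D - X - T - F - Z - A - D: 5+10+13+9+5+8 = 50
D - X - T - F - A - Z - D: 5+10+13+14+5+3 = 50
D - X - T - A - Z - F - D: 5+10+3+5+9+6 = 38
D - X - T - A - F - Z - D: 5+10+3+14+9+3 = 44
D - X - F - Z - T - A - D: 5+7+9+4+3+8 = 36
D - X - F - Z - A - T - D: 5+7+9+5+3+7 = 36
… (46 more)
D - Z - T - A - X - F - D: 3+4+3+9+7+6 = 32  ← best
The minimum is 32.
One optimal route: D → Z → T → A → X → F → D (or its reverse).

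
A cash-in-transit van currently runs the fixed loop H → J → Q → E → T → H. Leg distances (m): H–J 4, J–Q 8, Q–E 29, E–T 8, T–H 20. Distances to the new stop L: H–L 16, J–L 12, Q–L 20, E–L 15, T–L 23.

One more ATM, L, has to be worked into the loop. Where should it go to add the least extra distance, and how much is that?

Insertion cost between consecutive stops i–j is d(i,L) + d(L,j) − d(i,j):
  between H and J: 16 + 12 − 4 = 24
  between J and Q: 12 + 20 − 8 = 24
  between Q and E: 20 + 15 − 29 = 6
  between E and T: 15 + 23 − 8 = 30
  between T and H: 23 + 16 − 20 = 19
Cheapest insertion is between Q and E, adding 6.
New total = 69 + 6 = 75.

Minimum extra distance: 6 m, inserting L between Q and E.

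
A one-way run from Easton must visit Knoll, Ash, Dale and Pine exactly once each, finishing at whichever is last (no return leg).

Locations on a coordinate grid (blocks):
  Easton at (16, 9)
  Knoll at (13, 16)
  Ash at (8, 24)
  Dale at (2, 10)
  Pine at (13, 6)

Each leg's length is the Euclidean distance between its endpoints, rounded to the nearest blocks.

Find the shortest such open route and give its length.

There are 4! = 24 possible orderings.
Easton→Knoll→Ash→Dale→Pine: 8+9+15+12 = 44
Easton→Knoll→Ash→Pine→Dale: 8+9+19+12 = 48
Easton→Knoll→Dale→Ash→Pine: 8+13+15+19 = 55
Easton→Knoll→Dale→Pine→Ash: 8+13+12+19 = 52
Easton→Knoll→Pine→Ash→Dale: 8+10+19+15 = 52
Easton→Knoll→Pine→Dale→Ash: 8+10+12+15 = 45
Easton→Ash→Knoll→Dale→Pine: 17+9+13+12 = 51
Easton→Ash→Knoll→Pine→Dale: 17+9+10+12 = 48
Easton→Ash→Dale→Knoll→Pine: 17+15+13+10 = 55
Easton→Ash→Dale→Pine→Knoll: 17+15+12+10 = 54
Easton→Ash→Pine→Knoll→Dale: 17+19+10+13 = 59
Easton→Ash→Pine→Dale→Knoll: 17+19+12+13 = 61
Easton→Dale→Knoll→Ash→Pine: 14+13+9+19 = 55
Easton→Dale→Knoll→Pine→Ash: 14+13+10+19 = 56
… (10 more)
Easton→Pine→Knoll→Ash→Dale: 4+10+9+15 = 38  ← best
The minimum is 38.
One shortest path: Easton → Pine → Knoll → Ash → Dale.

38 blocks — the minimum one-way total.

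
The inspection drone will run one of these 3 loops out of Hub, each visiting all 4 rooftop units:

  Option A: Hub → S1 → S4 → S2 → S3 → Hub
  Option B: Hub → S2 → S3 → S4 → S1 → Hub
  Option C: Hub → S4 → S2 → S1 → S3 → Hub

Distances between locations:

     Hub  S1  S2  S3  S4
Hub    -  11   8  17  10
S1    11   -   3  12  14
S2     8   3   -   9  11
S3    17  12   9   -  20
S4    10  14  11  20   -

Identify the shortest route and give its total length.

Shortest is Option C, total 53.

Option A: 11 + 14 + 11 + 9 + 17 = 62
Option B: 8 + 9 + 20 + 14 + 11 = 62
Option C: 10 + 11 + 3 + 12 + 17 = 53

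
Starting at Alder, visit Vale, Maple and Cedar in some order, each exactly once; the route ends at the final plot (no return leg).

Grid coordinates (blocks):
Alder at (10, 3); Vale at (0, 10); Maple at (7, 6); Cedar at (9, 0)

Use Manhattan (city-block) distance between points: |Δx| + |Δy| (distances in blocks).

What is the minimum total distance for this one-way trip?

There are 3! = 6 possible orderings.
Alder → Vale → Maple → Cedar: 17+11+8 = 36
Alder → Vale → Cedar → Maple: 17+19+8 = 44
Alder → Maple → Vale → Cedar: 6+11+19 = 36
Alder → Maple → Cedar → Vale: 6+8+19 = 33
Alder → Cedar → Vale → Maple: 4+19+11 = 34
Alder → Cedar → Maple → Vale: 4+8+11 = 23
The minimum is 23.
One shortest path: Alder → Cedar → Maple → Vale.

Minimum one-way distance = 23 blocks.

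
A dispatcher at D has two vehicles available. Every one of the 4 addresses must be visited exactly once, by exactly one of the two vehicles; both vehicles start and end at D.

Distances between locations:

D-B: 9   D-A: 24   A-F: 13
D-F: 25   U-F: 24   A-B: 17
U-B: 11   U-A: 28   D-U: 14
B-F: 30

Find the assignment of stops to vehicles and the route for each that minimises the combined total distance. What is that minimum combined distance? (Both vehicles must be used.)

There are 2^3 − 1 = 7 ways to divide the 4 stops into two non-empty groups. For each, the best each vehicle can do is its own shortest tour through its group:
  {U} + {A, B, F}: 28 + 64 = 92
  {A} + {U, B, F}: 48 + 69 = 117
  {U, A} + {B, F}: 66 + 64 = 130
  {B} + {U, A, F}: 18 + 75 = 93
  {U, B} + {A, F}: 34 + 62 = 96
  {A, B} + {U, F}: 50 + 63 = 113
  … (7 splits in total)
Best: vehicle 1 D → U → D = 28; vehicle 2 D → B → A → F → D = 64; combined 92.

Minimum combined distance: 92.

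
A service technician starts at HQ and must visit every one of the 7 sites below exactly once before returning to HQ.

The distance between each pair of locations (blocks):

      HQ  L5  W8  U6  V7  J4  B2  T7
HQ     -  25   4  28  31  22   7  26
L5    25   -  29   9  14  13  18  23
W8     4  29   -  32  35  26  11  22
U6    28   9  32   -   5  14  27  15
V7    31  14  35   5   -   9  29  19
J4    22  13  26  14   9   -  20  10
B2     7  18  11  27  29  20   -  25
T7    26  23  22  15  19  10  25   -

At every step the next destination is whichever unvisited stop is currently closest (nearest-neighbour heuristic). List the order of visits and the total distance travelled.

From HQ: distances to unvisited — W8=4, B2=7, J4=22, L5=25, T7=26, U6=28, V7=31. Nearest is W8 (4).
From W8: distances to unvisited — B2=11, T7=22, J4=26, L5=29, U6=32, V7=35. Nearest is B2 (11).
From B2: distances to unvisited — L5=18, J4=20, T7=25, U6=27, V7=29. Nearest is L5 (18).
From L5: distances to unvisited — U6=9, J4=13, V7=14, T7=23. Nearest is U6 (9).
From U6: distances to unvisited — V7=5, J4=14, T7=15. Nearest is V7 (5).
From V7: distances to unvisited — J4=9, T7=19. Nearest is J4 (9).
From J4: distances to unvisited — T7=10. Nearest is T7 (10).
Return T7→HQ: 26.
Total = 4 + 11 + 18 + 9 + 5 + 9 + 10 + 26 = 92.

Total distance 92 blocks via the nearest-neighbour route HQ → W8 → B2 → L5 → U6 → V7 → J4 → T7 → HQ.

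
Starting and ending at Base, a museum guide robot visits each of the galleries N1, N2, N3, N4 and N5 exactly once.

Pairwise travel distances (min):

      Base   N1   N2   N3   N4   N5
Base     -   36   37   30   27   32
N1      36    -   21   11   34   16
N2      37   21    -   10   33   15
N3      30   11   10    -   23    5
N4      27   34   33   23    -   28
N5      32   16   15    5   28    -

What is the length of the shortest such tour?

Shortest round trip = 127 min.

With 5 stops there are 5!/2 = 60 distinct round trips (a route and its reverse cost the same).
Base-N1-N2-N3-N4-N5-Base: 36+21+10+23+28+32 = 150
Base-N1-N2-N3-N5-N4-Base: 36+21+10+5+28+27 = 127
Base-N1-N2-N4-N3-N5-Base: 36+21+33+23+5+32 = 150
Base-N1-N2-N4-N5-N3-Base: 36+21+33+28+5+30 = 153
Base-N1-N2-N5-N3-N4-Base: 36+21+15+5+23+27 = 127
Base-N1-N2-N5-N4-N3-Base: 36+21+15+28+23+30 = 153
Base-N1-N3-N2-N4-N5-Base: 36+11+10+33+28+32 = 150
Base-N1-N3-N2-N5-N4-Base: 36+11+10+15+28+27 = 127
Base-N1-N3-N4-N2-N5-Base: 36+11+23+33+15+32 = 150
Base-N1-N3-N4-N5-N2-Base: 36+11+23+28+15+37 = 150
Base-N1-N3-N5-N2-N4-Base: 36+11+5+15+33+27 = 127
Base-N1-N3-N5-N4-N2-Base: 36+11+5+28+33+37 = 150
Base-N1-N4-N2-N3-N5-Base: 36+34+33+10+5+32 = 150
Base-N1-N4-N2-N5-N3-Base: 36+34+33+15+5+30 = 153
… (46 more)
The minimum is 127.
One optimal route: Base → N1 → N2 → N3 → N5 → N4 → Base (or its reverse).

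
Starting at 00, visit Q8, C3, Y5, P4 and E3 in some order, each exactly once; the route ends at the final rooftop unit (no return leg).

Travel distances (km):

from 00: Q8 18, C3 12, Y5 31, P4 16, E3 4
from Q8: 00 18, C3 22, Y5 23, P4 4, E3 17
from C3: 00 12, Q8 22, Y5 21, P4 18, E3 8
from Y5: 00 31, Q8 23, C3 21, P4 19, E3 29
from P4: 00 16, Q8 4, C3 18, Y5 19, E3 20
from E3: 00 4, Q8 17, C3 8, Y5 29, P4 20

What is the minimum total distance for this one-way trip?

There are 5! = 120 possible orderings.
00 → Q8 → C3 → Y5 → P4 → E3: 18+22+21+19+20 = 100
00 → Q8 → C3 → Y5 → E3 → P4: 18+22+21+29+20 = 110
00 → Q8 → C3 → P4 → Y5 → E3: 18+22+18+19+29 = 106
00 → Q8 → C3 → P4 → E3 → Y5: 18+22+18+20+29 = 107
00 → Q8 → C3 → E3 → Y5 → P4: 18+22+8+29+19 = 96
00 → Q8 → C3 → E3 → P4 → Y5: 18+22+8+20+19 = 87
00 → Q8 → Y5 → C3 → P4 → E3: 18+23+21+18+20 = 100
00 → Q8 → Y5 → C3 → E3 → P4: 18+23+21+8+20 = 90
00 → Q8 → Y5 → P4 → C3 → E3: 18+23+19+18+8 = 86
00 → Q8 → Y5 → P4 → E3 → C3: 18+23+19+20+8 = 88
00 → Q8 → Y5 → E3 → C3 → P4: 18+23+29+8+18 = 96
00 → Q8 → Y5 → E3 → P4 → C3: 18+23+29+20+18 = 108
00 → Q8 → P4 → C3 → Y5 → E3: 18+4+18+21+29 = 90
00 → Q8 → P4 → C3 → E3 → Y5: 18+4+18+8+29 = 77
… (106 more)
00 → E3 → C3 → Y5 → P4 → Q8: 4+8+21+19+4 = 56  ← best
The minimum is 56.
One shortest path: 00 → E3 → C3 → Y5 → P4 → Q8.

56 km — the minimum one-way total.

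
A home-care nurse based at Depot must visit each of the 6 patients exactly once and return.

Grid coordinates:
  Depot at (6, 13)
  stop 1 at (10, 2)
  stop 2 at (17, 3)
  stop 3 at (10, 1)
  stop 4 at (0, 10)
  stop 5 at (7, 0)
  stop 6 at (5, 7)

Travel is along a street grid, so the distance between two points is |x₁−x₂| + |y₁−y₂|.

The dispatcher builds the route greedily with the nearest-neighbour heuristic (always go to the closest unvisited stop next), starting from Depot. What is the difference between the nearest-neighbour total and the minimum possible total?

From Depot: stop 6=7, stop 4=9, stop 5=14, stop 1=15, stop 3=16, stop 2=21 → choose stop 6 (7).
From stop 6: stop 4=8, stop 5=9, stop 1=10, stop 3=11, stop 2=16 → choose stop 4 (8).
From stop 4: stop 5=17, stop 1=18, stop 3=19, stop 2=24 → choose stop 5 (17).
From stop 5: stop 3=4, stop 1=5, stop 2=13 → choose stop 3 (4).
From stop 3: stop 1=1, stop 2=9 → choose stop 1 (1).
From stop 1: stop 2=8 → choose stop 2 (8).
NN route Depot → stop 6 → stop 4 → stop 5 → stop 3 → stop 1 → stop 2 → Depot costs 66.
Optimal: Depot → stop 2 → stop 1 → stop 3 → stop 5 → stop 6 → stop 4 → Depot costs 60 (by enumerating all 360 distinct tours).
Excess = 66 − 60 = 6.

6 longer than the optimal tour.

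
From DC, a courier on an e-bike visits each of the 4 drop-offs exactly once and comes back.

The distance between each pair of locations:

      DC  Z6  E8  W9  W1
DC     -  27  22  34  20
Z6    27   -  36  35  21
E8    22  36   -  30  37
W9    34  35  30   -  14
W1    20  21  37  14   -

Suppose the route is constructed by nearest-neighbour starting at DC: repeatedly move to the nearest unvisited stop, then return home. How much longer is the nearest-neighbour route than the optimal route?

DC: W1=20, E8=22, Z6=27, W9=34 ⇒ W1
W1: W9=14, Z6=21, E8=37 ⇒ W9
W9: E8=30, Z6=35 ⇒ E8
E8: Z6=36 ⇒ Z6
NN route DC → W1 → W9 → E8 → Z6 → DC costs 127.
Optimal: DC → Z6 → W1 → W9 → E8 → DC costs 114 (by enumerating all 12 distinct tours).
Excess = 127 − 114 = 13.

13 longer than the optimal tour.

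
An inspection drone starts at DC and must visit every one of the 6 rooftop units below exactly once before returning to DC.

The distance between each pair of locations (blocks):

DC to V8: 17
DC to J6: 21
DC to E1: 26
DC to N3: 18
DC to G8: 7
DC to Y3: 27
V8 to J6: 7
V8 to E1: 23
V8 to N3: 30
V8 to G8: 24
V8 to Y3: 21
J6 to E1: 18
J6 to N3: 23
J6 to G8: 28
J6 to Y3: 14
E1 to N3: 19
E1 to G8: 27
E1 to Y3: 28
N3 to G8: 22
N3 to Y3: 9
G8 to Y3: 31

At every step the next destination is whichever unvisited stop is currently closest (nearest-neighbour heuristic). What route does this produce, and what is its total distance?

Total distance 108 blocks via the nearest-neighbour route DC → G8 → N3 → Y3 → J6 → V8 → E1 → DC.

At DC the remaining stops are G8 7, V8 17, N3 18, J6 21, E1 26, Y3 27; go to G8.
At G8 the remaining stops are N3 22, V8 24, E1 27, J6 28, Y3 31; go to N3.
At N3 the remaining stops are Y3 9, E1 19, J6 23, V8 30; go to Y3.
At Y3 the remaining stops are J6 14, V8 21, E1 28; go to J6.
At J6 the remaining stops are V8 7, E1 18; go to V8.
At V8 the remaining stops are E1 23; go to E1.
Return E1→DC: 26.
Total = 7 + 22 + 9 + 14 + 7 + 23 + 26 = 108.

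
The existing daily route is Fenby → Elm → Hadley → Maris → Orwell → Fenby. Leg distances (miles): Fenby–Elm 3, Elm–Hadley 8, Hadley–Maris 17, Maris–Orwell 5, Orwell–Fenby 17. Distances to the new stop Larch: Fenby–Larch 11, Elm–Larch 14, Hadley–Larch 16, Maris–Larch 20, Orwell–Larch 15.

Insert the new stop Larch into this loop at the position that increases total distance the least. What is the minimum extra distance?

Minimum extra distance: 9 miles, inserting Larch between Orwell and Fenby.

Insertion cost between consecutive stops i–j is d(i,Larch) + d(Larch,j) − d(i,j):
  between Fenby and Elm: 11 + 14 − 3 = 22
  between Elm and Hadley: 14 + 16 − 8 = 22
  between Hadley and Maris: 16 + 20 − 17 = 19
  between Maris and Orwell: 20 + 15 − 5 = 30
  between Orwell and Fenby: 15 + 11 − 17 = 9
Cheapest insertion is between Orwell and Fenby, adding 9.
New total = 50 + 9 = 59.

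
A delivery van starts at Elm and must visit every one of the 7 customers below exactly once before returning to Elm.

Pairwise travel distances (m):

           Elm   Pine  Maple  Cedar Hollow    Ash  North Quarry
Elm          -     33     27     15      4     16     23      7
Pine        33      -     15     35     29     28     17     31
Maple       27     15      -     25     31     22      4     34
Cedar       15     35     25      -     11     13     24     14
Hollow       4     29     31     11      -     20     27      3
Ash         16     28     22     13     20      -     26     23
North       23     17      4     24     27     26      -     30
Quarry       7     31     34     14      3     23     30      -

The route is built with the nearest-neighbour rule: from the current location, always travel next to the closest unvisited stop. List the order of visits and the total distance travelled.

110 m along Elm → Hollow → Quarry → Cedar → Ash → Maple → North → Pine → Elm.

From Elm: distances to unvisited — Hollow=4, Quarry=7, Cedar=15, Ash=16, North=23, Maple=27, Pine=33. Nearest is Hollow (4).
From Hollow: distances to unvisited — Quarry=3, Cedar=11, Ash=20, North=27, Pine=29, Maple=31. Nearest is Quarry (3).
From Quarry: distances to unvisited — Cedar=14, Ash=23, North=30, Pine=31, Maple=34. Nearest is Cedar (14).
From Cedar: distances to unvisited — Ash=13, North=24, Maple=25, Pine=35. Nearest is Ash (13).
From Ash: distances to unvisited — Maple=22, North=26, Pine=28. Nearest is Maple (22).
From Maple: distances to unvisited — North=4, Pine=15. Nearest is North (4).
From North: distances to unvisited — Pine=17. Nearest is Pine (17).
Return Pine→Elm: 33.
Total = 4 + 3 + 14 + 13 + 22 + 4 + 17 + 33 = 110.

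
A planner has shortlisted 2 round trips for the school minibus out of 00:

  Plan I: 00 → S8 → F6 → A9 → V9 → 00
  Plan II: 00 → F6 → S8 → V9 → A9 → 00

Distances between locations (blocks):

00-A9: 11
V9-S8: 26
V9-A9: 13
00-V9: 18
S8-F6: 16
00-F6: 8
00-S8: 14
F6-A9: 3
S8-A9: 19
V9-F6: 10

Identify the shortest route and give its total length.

64 blocks — Plan I is the shortest.

Plan I: 14 + 16 + 3 + 13 + 18 = 64
Plan II: 8 + 16 + 26 + 13 + 11 = 74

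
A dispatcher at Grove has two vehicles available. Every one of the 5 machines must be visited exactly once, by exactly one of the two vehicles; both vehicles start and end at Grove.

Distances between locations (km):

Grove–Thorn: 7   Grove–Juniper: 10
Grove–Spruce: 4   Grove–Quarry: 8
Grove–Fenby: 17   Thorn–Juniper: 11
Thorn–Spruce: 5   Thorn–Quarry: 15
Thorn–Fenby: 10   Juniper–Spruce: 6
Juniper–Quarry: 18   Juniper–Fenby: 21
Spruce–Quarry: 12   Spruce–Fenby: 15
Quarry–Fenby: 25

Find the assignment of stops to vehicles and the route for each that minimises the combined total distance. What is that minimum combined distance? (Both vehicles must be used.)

Check every non-empty split of the stops between the two vehicles; for each half take its own optimal tour:
  {Thorn} + {Juniper, Spruce, Quarry, Fenby}: 14 + 64 = 78
  {Juniper} + {Thorn, Spruce, Quarry, Fenby}: 20 + 52 = 72
  {Thorn, Juniper} + {Spruce, Quarry, Fenby}: 28 + 52 = 80
  {Spruce} + {Thorn, Juniper, Quarry, Fenby}: 8 + 64 = 72
  {Thorn, Spruce} + {Juniper, Quarry, Fenby}: 16 + 64 = 80
  {Juniper, Spruce} + {Thorn, Quarry, Fenby}: 20 + 50 = 70
  … (15 splits in total)
  {Quarry} + {Thorn, Juniper, Spruce, Fenby}: 16 + 48 = 64  ← best
Best: vehicle 1 Grove → Quarry → Grove = 16; vehicle 2 Grove → Thorn → Fenby → Juniper → Spruce → Grove = 48; combined 64.

64 km — the smallest possible combined total.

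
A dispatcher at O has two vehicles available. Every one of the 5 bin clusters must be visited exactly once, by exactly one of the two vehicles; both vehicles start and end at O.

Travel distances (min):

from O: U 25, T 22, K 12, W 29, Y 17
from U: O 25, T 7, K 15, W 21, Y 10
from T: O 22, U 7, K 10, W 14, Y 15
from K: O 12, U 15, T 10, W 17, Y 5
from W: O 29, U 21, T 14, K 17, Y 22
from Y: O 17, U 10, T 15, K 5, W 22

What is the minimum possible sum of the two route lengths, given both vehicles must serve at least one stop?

Try each way of splitting the stops between the two vehicles (each non-empty) and, for each split, find the best tour for each vehicle:
  {U} + {T, K, W, Y}: 50 + 75 = 125
  {T} + {U, K, W, Y}: 44 + 77 = 121
  {U, T} + {K, W, Y}: 54 + 68 = 122
  {K} + {U, T, W, Y}: 24 + 77 = 101
  {U, K} + {T, W, Y}: 52 + 75 = 127
  {T, K} + {U, W, Y}: 44 + 77 = 121
  … (15 splits in total)
Best: vehicle 1 O → K → O = 24; vehicle 2 O → W → T → U → Y → O = 77; combined 101.

Minimum combined distance: 101 min.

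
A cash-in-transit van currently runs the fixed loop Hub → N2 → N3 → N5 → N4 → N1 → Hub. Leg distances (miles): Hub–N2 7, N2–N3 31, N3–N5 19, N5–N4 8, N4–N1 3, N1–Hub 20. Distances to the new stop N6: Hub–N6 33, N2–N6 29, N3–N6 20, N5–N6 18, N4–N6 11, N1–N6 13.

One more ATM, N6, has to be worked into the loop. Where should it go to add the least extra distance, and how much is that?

Minimum extra distance: 18 miles, inserting N6 between N2 and N3.

Insertion cost between consecutive stops i–j is d(i,N6) + d(N6,j) − d(i,j):
  between Hub and N2: 33 + 29 − 7 = 55
  between N2 and N3: 29 + 20 − 31 = 18
  between N3 and N5: 20 + 18 − 19 = 19
  between N5 and N4: 18 + 11 − 8 = 21
  between N4 and N1: 11 + 13 − 3 = 21
  between N1 and Hub: 13 + 33 − 20 = 26
Cheapest insertion is between N2 and N3, adding 18.
New total = 88 + 18 = 106.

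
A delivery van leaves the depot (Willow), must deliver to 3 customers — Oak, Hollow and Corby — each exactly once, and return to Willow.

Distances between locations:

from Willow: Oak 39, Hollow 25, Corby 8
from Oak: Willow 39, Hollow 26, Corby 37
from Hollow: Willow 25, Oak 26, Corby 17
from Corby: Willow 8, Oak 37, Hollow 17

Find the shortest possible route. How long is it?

There are 3 distinct closed tours to check (reversals are equivalent).
Willow→Oak→Hollow→Corby→Willow: 39+26+17+8 = 90
Willow→Oak→Corby→Hollow→Willow: 39+37+17+25 = 118
Willow→Hollow→Oak→Corby→Willow: 25+26+37+8 = 96
The minimum is 90.
One optimal route: Willow → Oak → Hollow → Corby → Willow (or its reverse).

Shortest round trip = 90.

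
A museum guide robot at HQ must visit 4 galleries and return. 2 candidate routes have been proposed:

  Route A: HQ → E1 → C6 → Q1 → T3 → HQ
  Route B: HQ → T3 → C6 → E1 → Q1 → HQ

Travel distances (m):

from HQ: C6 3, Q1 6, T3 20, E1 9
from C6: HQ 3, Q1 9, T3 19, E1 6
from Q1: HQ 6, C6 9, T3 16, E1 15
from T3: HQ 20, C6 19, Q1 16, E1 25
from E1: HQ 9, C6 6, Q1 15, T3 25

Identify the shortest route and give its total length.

Route A: 9 + 6 + 9 + 16 + 20 = 60
Route B: 20 + 19 + 6 + 15 + 6 = 66

Shortest is Route A, total 60 m.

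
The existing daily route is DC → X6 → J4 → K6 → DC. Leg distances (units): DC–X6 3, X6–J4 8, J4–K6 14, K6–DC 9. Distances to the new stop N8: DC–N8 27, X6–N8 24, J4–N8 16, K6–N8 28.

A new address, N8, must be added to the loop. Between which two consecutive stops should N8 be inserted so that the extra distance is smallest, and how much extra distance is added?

Minimum extra distance: 30, inserting N8 between J4 and K6.

Insertion cost between consecutive stops i–j is d(i,N8) + d(N8,j) − d(i,j):
  between DC and X6: 27 + 24 − 3 = 48
  between X6 and J4: 24 + 16 − 8 = 32
  between J4 and K6: 16 + 28 − 14 = 30
  between K6 and DC: 28 + 27 − 9 = 46
Cheapest insertion is between J4 and K6, adding 30.
New total = 34 + 30 = 64.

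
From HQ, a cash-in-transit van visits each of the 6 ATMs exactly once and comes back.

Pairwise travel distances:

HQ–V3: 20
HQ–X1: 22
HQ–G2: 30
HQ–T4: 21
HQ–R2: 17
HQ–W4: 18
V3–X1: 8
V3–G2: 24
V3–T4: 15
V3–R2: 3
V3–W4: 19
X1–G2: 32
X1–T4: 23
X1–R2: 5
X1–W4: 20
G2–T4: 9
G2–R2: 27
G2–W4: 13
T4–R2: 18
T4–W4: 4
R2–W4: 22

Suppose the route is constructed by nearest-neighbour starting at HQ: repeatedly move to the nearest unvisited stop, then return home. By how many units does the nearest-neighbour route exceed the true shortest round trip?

6 longer than the optimal tour.

HQ: R2=17, W4=18, V3=20, T4=21, X1=22, G2=30 ⇒ R2
R2: V3=3, X1=5, T4=18, W4=22, G2=27 ⇒ V3
V3: X1=8, T4=15, W4=19, G2=24 ⇒ X1
X1: W4=20, T4=23, G2=32 ⇒ W4
W4: T4=4, G2=13 ⇒ T4
T4: G2=9 ⇒ G2
NN route HQ → R2 → V3 → X1 → W4 → T4 → G2 → HQ costs 91.
Optimal: HQ → X1 → R2 → V3 → G2 → T4 → W4 → HQ costs 85 (by enumerating all 360 distinct tours).
Excess = 91 − 85 = 6.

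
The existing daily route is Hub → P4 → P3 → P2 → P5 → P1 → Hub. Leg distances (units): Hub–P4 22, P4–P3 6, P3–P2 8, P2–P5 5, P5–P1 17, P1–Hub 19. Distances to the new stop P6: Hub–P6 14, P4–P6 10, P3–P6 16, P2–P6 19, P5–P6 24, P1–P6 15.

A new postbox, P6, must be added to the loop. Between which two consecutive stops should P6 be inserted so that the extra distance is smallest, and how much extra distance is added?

Insertion cost between consecutive stops i–j is d(i,P6) + d(P6,j) − d(i,j):
  between Hub and P4: 14 + 10 − 22 = 2
  between P4 and P3: 10 + 16 − 6 = 20
  between P3 and P2: 16 + 19 − 8 = 27
  between P2 and P5: 19 + 24 − 5 = 38
  between P5 and P1: 24 + 15 − 17 = 22
  between P1 and Hub: 15 + 14 − 19 = 10
Cheapest insertion is between Hub and P4, adding 2.
New total = 77 + 2 = 79.

Adding 2 by placing P6 on the Hub–P4 leg.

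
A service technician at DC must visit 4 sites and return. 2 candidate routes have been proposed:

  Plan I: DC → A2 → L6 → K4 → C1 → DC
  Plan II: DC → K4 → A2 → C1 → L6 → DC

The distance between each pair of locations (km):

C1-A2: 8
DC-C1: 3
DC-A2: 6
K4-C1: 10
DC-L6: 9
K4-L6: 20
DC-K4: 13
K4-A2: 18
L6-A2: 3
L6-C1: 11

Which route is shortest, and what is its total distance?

Plan I: 6 + 3 + 20 + 10 + 3 = 42
Plan II: 13 + 18 + 8 + 11 + 9 = 59

Shortest is Plan I, total 42 km.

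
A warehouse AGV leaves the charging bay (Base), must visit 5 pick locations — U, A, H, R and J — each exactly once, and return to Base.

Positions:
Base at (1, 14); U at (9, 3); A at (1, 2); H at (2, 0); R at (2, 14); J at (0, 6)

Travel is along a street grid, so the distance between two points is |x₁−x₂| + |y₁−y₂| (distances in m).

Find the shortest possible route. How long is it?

Minimum total distance: 46 m.

Base → U → A → H → R → J → Base: 19+9+3+14+10+9 = 64
Base → U → A → H → J → R → Base: 19+9+3+8+10+1 = 50
Base → U → A → R → H → J → Base: 19+9+13+14+8+9 = 72
Base → U → A → R → J → H → Base: 19+9+13+10+8+15 = 74
Base → U → A → J → H → R → Base: 19+9+5+8+14+1 = 56
Base → U → A → J → R → H → Base: 19+9+5+10+14+15 = 72
Base → U → H → A → R → J → Base: 19+10+3+13+10+9 = 64
Base → U → H → A → J → R → Base: 19+10+3+5+10+1 = 48
Base → U → H → R → A → J → Base: 19+10+14+13+5+9 = 70
Base → U → H → R → J → A → Base: 19+10+14+10+5+12 = 70
Base → U → H → J → A → R → Base: 19+10+8+5+13+1 = 56
Base → U → H → J → R → A → Base: 19+10+8+10+13+12 = 72
Base → U → R → A → H → J → Base: 19+18+13+3+8+9 = 70
Base → U → R → A → J → H → Base: 19+18+13+5+8+15 = 78
… (46 more)
Base → R → U → H → A → J → Base: 1+18+10+3+5+9 = 46  ← best
The minimum is 46.
One optimal route: Base → R → U → H → A → J → Base (or its reverse).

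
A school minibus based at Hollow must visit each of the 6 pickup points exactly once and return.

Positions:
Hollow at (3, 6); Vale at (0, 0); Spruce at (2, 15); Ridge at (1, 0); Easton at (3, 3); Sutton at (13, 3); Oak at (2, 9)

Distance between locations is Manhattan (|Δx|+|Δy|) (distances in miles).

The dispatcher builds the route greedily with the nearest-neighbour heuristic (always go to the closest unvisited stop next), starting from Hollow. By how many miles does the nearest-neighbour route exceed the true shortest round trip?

Excess over optimum: 6 miles.

Hollow: Easton=3, Oak=4, Ridge=8, Vale=9, Spruce=10, Sutton=13 ⇒ Easton
Easton: Ridge=5, Vale=6, Oak=7, Sutton=10, Spruce=13 ⇒ Ridge
Ridge: Vale=1, Oak=10, Sutton=15, Spruce=16 ⇒ Vale
Vale: Oak=11, Sutton=16, Spruce=17 ⇒ Oak
Oak: Spruce=6, Sutton=17 ⇒ Spruce
Spruce: Sutton=23 ⇒ Sutton
NN route Hollow → Easton → Ridge → Vale → Oak → Spruce → Sutton → Hollow costs 62.
Optimal: Hollow → Spruce → Oak → Vale → Ridge → Easton → Sutton → Hollow costs 56 (by enumerating all 360 distinct tours).
Excess = 62 − 56 = 6.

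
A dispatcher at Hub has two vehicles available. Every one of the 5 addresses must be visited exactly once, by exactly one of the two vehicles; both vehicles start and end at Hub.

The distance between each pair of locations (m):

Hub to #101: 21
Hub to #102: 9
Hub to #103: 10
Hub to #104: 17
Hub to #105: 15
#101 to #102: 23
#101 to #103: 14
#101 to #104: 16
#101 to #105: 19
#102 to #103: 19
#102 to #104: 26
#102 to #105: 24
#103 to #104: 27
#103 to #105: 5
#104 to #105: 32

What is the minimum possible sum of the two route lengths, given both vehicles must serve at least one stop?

Try each way of splitting the stops between the two vehicles (each non-empty) and, for each split, find the best tour for each vehicle:
  {#101} + {#102, #103, #104, #105}: 42 + 82 = 124
  {#102} + {#101, #103, #104, #105}: 18 + 67 = 85
  {#101, #102} + {#103, #104, #105}: 53 + 64 = 117
  {#103} + {#101, #102, #104, #105}: 20 + 85 = 105
  {#101, #103} + {#102, #104, #105}: 45 + 82 = 127
  {#102, #103} + {#101, #104, #105}: 38 + 67 = 105
  … (15 splits in total)
Best: vehicle 1 Hub → #102 → Hub = 18; vehicle 2 Hub → #103 → #105 → #101 → #104 → Hub = 67; combined 85.

85 m — the smallest possible combined total.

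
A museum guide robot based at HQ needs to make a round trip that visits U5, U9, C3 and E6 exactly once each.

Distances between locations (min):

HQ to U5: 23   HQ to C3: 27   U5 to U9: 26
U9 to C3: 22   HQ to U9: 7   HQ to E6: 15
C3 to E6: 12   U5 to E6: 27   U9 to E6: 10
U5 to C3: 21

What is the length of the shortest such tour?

HQ → U5 → U9 → C3 → E6 → HQ: 23+26+22+12+15 = 98
HQ → U5 → U9 → E6 → C3 → HQ: 23+26+10+12+27 = 98
HQ → U5 → C3 → U9 → E6 → HQ: 23+21+22+10+15 = 91
HQ → U5 → C3 → E6 → U9 → HQ: 23+21+12+10+7 = 73
HQ → U5 → E6 → U9 → C3 → HQ: 23+27+10+22+27 = 109
HQ → U5 → E6 → C3 → U9 → HQ: 23+27+12+22+7 = 91
HQ → U9 → U5 → C3 → E6 → HQ: 7+26+21+12+15 = 81
HQ → U9 → U5 → E6 → C3 → HQ: 7+26+27+12+27 = 99
HQ → U9 → C3 → U5 → E6 → HQ: 7+22+21+27+15 = 92
HQ → U9 → E6 → U5 → C3 → HQ: 7+10+27+21+27 = 92
HQ → C3 → U5 → U9 → E6 → HQ: 27+21+26+10+15 = 99
HQ → C3 → U9 → U5 → E6 → HQ: 27+22+26+27+15 = 117
The minimum is 73.
One optimal route: HQ → U5 → C3 → E6 → U9 → HQ (or its reverse).

Minimum total distance: 73 min.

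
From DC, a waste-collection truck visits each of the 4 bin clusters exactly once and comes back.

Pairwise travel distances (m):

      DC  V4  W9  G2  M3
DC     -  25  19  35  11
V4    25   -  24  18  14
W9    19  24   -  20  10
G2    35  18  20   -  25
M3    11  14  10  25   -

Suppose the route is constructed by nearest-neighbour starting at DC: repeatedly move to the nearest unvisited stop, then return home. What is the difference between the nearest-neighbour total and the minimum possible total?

2 m longer than the optimal tour.

From DC: M3=11, W9=19, V4=25, G2=35 → choose M3 (11).
From M3: W9=10, V4=14, G2=25 → choose W9 (10).
From W9: G2=20, V4=24 → choose G2 (20).
From G2: V4=18 → choose V4 (18).
NN route DC → M3 → W9 → G2 → V4 → DC costs 84.
Optimal: DC → W9 → G2 → V4 → M3 → DC costs 82 (by enumerating all 12 distinct tours).
Excess = 84 − 82 = 2.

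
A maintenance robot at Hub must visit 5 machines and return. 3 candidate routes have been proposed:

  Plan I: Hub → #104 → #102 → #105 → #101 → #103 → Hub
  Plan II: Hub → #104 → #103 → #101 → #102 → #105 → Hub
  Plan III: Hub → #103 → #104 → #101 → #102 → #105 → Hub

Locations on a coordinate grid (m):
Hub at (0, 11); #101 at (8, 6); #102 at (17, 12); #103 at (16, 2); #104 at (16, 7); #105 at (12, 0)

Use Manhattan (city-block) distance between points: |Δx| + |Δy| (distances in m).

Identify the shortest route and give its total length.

90 m — Plan I is the shortest.

Plan I: 20 + 6 + 17 + 10 + 12 + 25 = 90
Plan II: 20 + 5 + 12 + 15 + 17 + 23 = 92
Plan III: 25 + 5 + 9 + 15 + 17 + 23 = 94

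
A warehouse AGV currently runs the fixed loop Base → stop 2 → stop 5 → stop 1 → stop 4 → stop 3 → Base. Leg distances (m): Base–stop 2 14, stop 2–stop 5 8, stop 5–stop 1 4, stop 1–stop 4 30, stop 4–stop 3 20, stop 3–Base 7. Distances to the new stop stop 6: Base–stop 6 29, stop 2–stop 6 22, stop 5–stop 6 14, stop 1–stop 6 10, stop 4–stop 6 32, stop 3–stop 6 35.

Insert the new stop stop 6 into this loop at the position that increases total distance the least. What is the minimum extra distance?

Minimum extra distance: 12 m, inserting stop 6 between stop 1 and stop 4.

Insertion cost between consecutive stops i–j is d(i,stop 6) + d(stop 6,j) − d(i,j):
  between Base and stop 2: 29 + 22 − 14 = 37
  between stop 2 and stop 5: 22 + 14 − 8 = 28
  between stop 5 and stop 1: 14 + 10 − 4 = 20
  between stop 1 and stop 4: 10 + 32 − 30 = 12
  between stop 4 and stop 3: 32 + 35 − 20 = 47
  between stop 3 and Base: 35 + 29 − 7 = 57
Cheapest insertion is between stop 1 and stop 4, adding 12.
New total = 83 + 12 = 95.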